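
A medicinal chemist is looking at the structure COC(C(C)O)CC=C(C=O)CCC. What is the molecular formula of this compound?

Walk through each heavy atom and fill implicit hydrogens from standard valence (C 4, N 3, O 2, S 2, halogen 1):
  atom 1: C, bond orders sum to 1 (valence 4) → 3 H
  atom 2: O, bond orders sum to 2 (valence 2) → 0 H
  atom 3: C, bond orders sum to 3 (valence 4) → 1 H
  atom 4: C, bond orders sum to 3 (valence 4) → 1 H
  atom 5: C, bond orders sum to 1 (valence 4) → 3 H
  atom 6: O, bond orders sum to 1 (valence 2) → 1 H
  atom 7: C, bond orders sum to 2 (valence 4) → 2 H
  atom 8: C, bond orders sum to 3 (valence 4) → 1 H
  atom 9: C, bond orders sum to 4 (valence 4) → 0 H
  atom 10: C, bond orders sum to 3 (valence 4) → 1 H
  atom 11: O, bond orders sum to 2 (valence 2) → 0 H
  atom 12: C, bond orders sum to 2 (valence 4) → 2 H
  atom 13: C, bond orders sum to 2 (valence 4) → 2 H
  atom 14: C, bond orders sum to 1 (valence 4) → 3 H
Totals → C:11, H:20, O:3.

C11H20O3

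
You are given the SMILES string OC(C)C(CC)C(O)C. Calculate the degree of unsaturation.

0

Degree of unsaturation = (number of rings) + (number of π bonds).
Ring closures in the SMILES: 0.
π bonds: none → 0 DoU from unsaturation.
Total DoU = 0 + 0 = 0.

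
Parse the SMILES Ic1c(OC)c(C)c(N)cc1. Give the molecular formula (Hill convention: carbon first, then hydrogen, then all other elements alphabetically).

C8H10INO

Walk through each heavy atom and fill implicit hydrogens from standard valence (C 4, N 3, O 2, S 2, halogen 1); for lowercase aromatic atoms, an aromatic c carries 1 H when it has two neighbours and 0 H with three, and aromatic n carries 0 H:
  atom 1: I (halogen, monovalent) → 0 H
  atom 2: aromatic c, 3 neighbours → 0 H
  atom 3: aromatic c, 3 neighbours → 0 H
  atom 4: O, bond orders sum to 2 (valence 2) → 0 H
  atom 5: C, bond orders sum to 1 (valence 4) → 3 H
  atom 6: aromatic c, 3 neighbours → 0 H
  atom 7: C, bond orders sum to 1 (valence 4) → 3 H
  atom 8: aromatic c, 3 neighbours → 0 H
  atom 9: N, bond orders sum to 1 (valence 3) → 2 H
  atom 10: aromatic c, 2 neighbours → 1 H
  atom 11: aromatic c, 2 neighbours → 1 H
Totals → C:8, H:10, I:1, N:1, O:1.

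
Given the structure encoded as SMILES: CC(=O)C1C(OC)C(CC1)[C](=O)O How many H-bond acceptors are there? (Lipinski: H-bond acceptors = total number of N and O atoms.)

N atoms: 0; O atoms: 4.
Lipinski HBA = 0 + 4 = 4.

4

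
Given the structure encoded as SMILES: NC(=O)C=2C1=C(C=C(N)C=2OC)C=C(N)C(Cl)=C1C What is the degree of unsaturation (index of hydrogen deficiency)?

8

Molecular formula: C13H14ClN3O2.
DoU = (2C + 2 + N − H − X) / 2, where X is the halogen count and O/S are ignored.
    = (2·13 + 2 + 3 − 14 − 1) / 2 = 16 / 2 = 8.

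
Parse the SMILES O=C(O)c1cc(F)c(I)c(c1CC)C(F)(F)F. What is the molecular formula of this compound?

Walk through each heavy atom and fill implicit hydrogens from standard valence (C 4, N 3, O 2, S 2, halogen 1); for lowercase aromatic atoms, an aromatic c carries 1 H when it has two neighbours and 0 H with three, and aromatic n carries 0 H:
  atom 1: O, bond orders sum to 2 (valence 2) → 0 H
  atom 2: C, bond orders sum to 4 (valence 4) → 0 H
  atom 3: O, bond orders sum to 1 (valence 2) → 1 H
  atom 4: aromatic c, 3 neighbours → 0 H
  atom 5: aromatic c, 2 neighbours → 1 H
  atom 6: aromatic c, 3 neighbours → 0 H
  atom 7: F (halogen, monovalent) → 0 H
  atom 8: aromatic c, 3 neighbours → 0 H
  atom 9: I (halogen, monovalent) → 0 H
  atom 10: aromatic c, 3 neighbours → 0 H
  atom 11: aromatic c, 3 neighbours → 0 H
  atom 12: C, bond orders sum to 2 (valence 4) → 2 H
  atom 13: C, bond orders sum to 1 (valence 4) → 3 H
  atom 14: C, bond orders sum to 4 (valence 4) → 0 H
  atom 15: F (halogen, monovalent) → 0 H
  atom 16: F (halogen, monovalent) → 0 H
  atom 17: F (halogen, monovalent) → 0 H
Totals → C:10, H:7, F:4, I:1, O:2.
In Hill order: C10H7F4IO2.

C10H7F4IO2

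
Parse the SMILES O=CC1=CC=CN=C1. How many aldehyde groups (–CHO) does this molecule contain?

The aldehyde motif appears at heavy-atom position 2 in the SMILES.
Aldehyde count: 1.

1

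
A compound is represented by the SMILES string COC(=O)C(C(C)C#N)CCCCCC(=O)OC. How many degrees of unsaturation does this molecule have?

Molecular formula: C13H21NO4.
DoU = (2C + 2 + N − H − X) / 2, where X is the halogen count and O/S are ignored.
    = (2·13 + 2 + 1 − 21 − 0) / 2 = 8 / 2 = 4.

4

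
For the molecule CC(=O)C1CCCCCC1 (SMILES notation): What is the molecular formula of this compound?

C9H16O

Walk through each heavy atom and fill implicit hydrogens from standard valence (C 4, N 3, O 2, S 2, halogen 1):
  atom 1: C, bond orders sum to 1 (valence 4) → 3 H
  atom 2: C, bond orders sum to 4 (valence 4) → 0 H
  atom 3: O, bond orders sum to 2 (valence 2) → 0 H
  atom 4: C, bond orders sum to 3 (valence 4) → 1 H
  atom 5: C, bond orders sum to 2 (valence 4) → 2 H
  atom 6: C, bond orders sum to 2 (valence 4) → 2 H
  atom 7: C, bond orders sum to 2 (valence 4) → 2 H
  atom 8: C, bond orders sum to 2 (valence 4) → 2 H
  atom 9: C, bond orders sum to 2 (valence 4) → 2 H
  atom 10: C, bond orders sum to 2 (valence 4) → 2 H
Totals → C:9, H:16, O:1.
In Hill order: C9H16O.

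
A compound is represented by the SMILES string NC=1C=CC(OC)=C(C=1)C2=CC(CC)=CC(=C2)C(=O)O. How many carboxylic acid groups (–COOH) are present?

1

The carboxylic acid motif appears at heavy-atom position 18 in the SMILES.
Other groups present: 1 ether, 1 primary amine.
Carboxylic acid count: 1.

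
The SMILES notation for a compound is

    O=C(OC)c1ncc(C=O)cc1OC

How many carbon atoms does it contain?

9

Count every carbon token in the SMILES (each C, including those in ring-closure positions and inside branches).
Carbon count: 9.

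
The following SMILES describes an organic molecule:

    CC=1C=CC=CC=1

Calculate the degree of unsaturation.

4

Molecular formula: C7H8.
DoU = (2C + 2 + N − H − X) / 2, where X is the halogen count and O/S are ignored.
    = (2·7 + 2 + 0 − 8 − 0) / 2 = 8 / 2 = 4.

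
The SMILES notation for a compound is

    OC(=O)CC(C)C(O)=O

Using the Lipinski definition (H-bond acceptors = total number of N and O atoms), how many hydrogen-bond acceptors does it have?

4

N atoms: 0; O atoms: 4.
Lipinski HBA = 0 + 4 = 4.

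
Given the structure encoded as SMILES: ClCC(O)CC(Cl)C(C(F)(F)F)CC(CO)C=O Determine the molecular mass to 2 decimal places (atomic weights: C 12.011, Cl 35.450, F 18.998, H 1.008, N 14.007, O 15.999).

311.12 g/mol

First, the molecular formula is C10H15Cl2F3O3 (counting implicit H from valence).
  C: 10 × 12.011 = 120.110
  Cl: 2 × 35.450 = 70.900
  F: 3 × 18.998 = 56.994
  H: 15 × 1.008 = 15.120
  O: 3 × 15.999 = 47.997
Sum: 10×12.011 + 2×35.450 + 3×18.998 + 15×1.008 + 3×15.999 = 311.121 → 311.12 g/mol.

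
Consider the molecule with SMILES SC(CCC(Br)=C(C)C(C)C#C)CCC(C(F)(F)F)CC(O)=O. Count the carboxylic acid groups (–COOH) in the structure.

1

The carboxylic acid motif appears at heavy-atom position 21 in the SMILES.
Other groups present: 1 alkene, 1 alkyne, 1 thiol.
Carboxylic acid count: 1.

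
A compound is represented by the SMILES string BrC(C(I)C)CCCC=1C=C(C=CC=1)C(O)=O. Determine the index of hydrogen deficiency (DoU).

5

Molecular formula: C13H16BrIO2.
DoU = (2C + 2 + N − H − X) / 2, where X is the halogen count and O/S are ignored.
    = (2·13 + 2 + 0 − 16 − 2) / 2 = 10 / 2 = 5.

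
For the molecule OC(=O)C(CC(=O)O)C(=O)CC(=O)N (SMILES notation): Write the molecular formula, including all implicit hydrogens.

Walk through each heavy atom and fill implicit hydrogens from standard valence (C 4, N 3, O 2, S 2, halogen 1):
  atom 1: O, bond orders sum to 1 (valence 2) → 1 H
  atom 2: C, bond orders sum to 4 (valence 4) → 0 H
  atom 3: O, bond orders sum to 2 (valence 2) → 0 H
  atom 4: C, bond orders sum to 3 (valence 4) → 1 H
  atom 5: C, bond orders sum to 2 (valence 4) → 2 H
  atom 6: C, bond orders sum to 4 (valence 4) → 0 H
  atom 7: O, bond orders sum to 2 (valence 2) → 0 H
  atom 8: O, bond orders sum to 1 (valence 2) → 1 H
  atom 9: C, bond orders sum to 4 (valence 4) → 0 H
  atom 10: O, bond orders sum to 2 (valence 2) → 0 H
  atom 11: C, bond orders sum to 2 (valence 4) → 2 H
  atom 12: C, bond orders sum to 4 (valence 4) → 0 H
  atom 13: O, bond orders sum to 2 (valence 2) → 0 H
  atom 14: N, bond orders sum to 1 (valence 3) → 2 H
Totals → C:7, H:9, N:1, O:6.
In Hill order: C7H9NO6.

C7H9NO6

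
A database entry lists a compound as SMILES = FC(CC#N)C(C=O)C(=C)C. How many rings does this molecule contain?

0

In SMILES, each pair of matching ring-closure digits denotes one ring-closing bond; the number of such bonds equals the number of independent rings.
Ring-closure bonds here: 0.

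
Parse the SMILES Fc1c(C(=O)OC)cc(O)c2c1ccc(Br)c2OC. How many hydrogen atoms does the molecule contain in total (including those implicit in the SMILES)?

Walk through each heavy atom and fill implicit hydrogens from standard valence (C 4, N 3, O 2, S 2, halogen 1); for lowercase aromatic atoms, an aromatic c carries 1 H when it has two neighbours and 0 H with three, and aromatic n carries 0 H:
  atom 1: F (halogen, monovalent) → 0 H
  atom 2: aromatic c, 3 neighbours → 0 H
  atom 3: aromatic c, 3 neighbours → 0 H
  atom 4: C, bond orders sum to 4 (valence 4) → 0 H
  atom 5: O, bond orders sum to 2 (valence 2) → 0 H
  atom 6: O, bond orders sum to 2 (valence 2) → 0 H
  atom 7: C, bond orders sum to 1 (valence 4) → 3 H
  atom 8: aromatic c, 2 neighbours → 1 H
  atom 9: aromatic c, 3 neighbours → 0 H
  atom 10: O, bond orders sum to 1 (valence 2) → 1 H
  atom 11: aromatic c, 3 neighbours → 0 H
  atom 12: aromatic c, 3 neighbours → 0 H
  atom 13: aromatic c, 2 neighbours → 1 H
  atom 14: aromatic c, 2 neighbours → 1 H
  atom 15: aromatic c, 3 neighbours → 0 H
  atom 16: Br (halogen, monovalent) → 0 H
  atom 17: aromatic c, 3 neighbours → 0 H
  atom 18: O, bond orders sum to 2 (valence 2) → 0 H
  atom 19: C, bond orders sum to 1 (valence 4) → 3 H
Total hydrogens: 10.

10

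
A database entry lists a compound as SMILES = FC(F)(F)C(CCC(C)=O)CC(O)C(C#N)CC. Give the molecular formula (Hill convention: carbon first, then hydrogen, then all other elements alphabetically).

C12H18F3NO2

Walk through each heavy atom and fill implicit hydrogens from standard valence (C 4, N 3, O 2, S 2, halogen 1):
  atom 1: F (halogen, monovalent) → 0 H
  atom 2: C, bond orders sum to 4 (valence 4) → 0 H
  atom 3: F (halogen, monovalent) → 0 H
  atom 4: F (halogen, monovalent) → 0 H
  atom 5: C, bond orders sum to 3 (valence 4) → 1 H
  atom 6: C, bond orders sum to 2 (valence 4) → 2 H
  atom 7: C, bond orders sum to 2 (valence 4) → 2 H
  atom 8: C, bond orders sum to 4 (valence 4) → 0 H
  atom 9: C, bond orders sum to 1 (valence 4) → 3 H
  atom 10: O, bond orders sum to 2 (valence 2) → 0 H
  atom 11: C, bond orders sum to 2 (valence 4) → 2 H
  atom 12: C, bond orders sum to 3 (valence 4) → 1 H
  atom 13: O, bond orders sum to 1 (valence 2) → 1 H
  atom 14: C, bond orders sum to 3 (valence 4) → 1 H
  atom 15: C, bond orders sum to 4 (valence 4) → 0 H
  atom 16: N, bond orders sum to 3 (valence 3) → 0 H
  atom 17: C, bond orders sum to 2 (valence 4) → 2 H
  atom 18: C, bond orders sum to 1 (valence 4) → 3 H
Totals → C:12, H:18, F:3, N:1, O:2.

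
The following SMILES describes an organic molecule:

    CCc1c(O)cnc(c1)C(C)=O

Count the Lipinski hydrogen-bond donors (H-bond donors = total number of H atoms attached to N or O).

Donors: find every N or O and count the H atoms it carries.
  atom 5 (O): bond orders sum to 1 → 1 H
  atom 7 (N): bond orders sum to 3 → 0 H
  atom 12 (O): bond orders sum to 2 → 0 H
Lipinski HBD = 1.

1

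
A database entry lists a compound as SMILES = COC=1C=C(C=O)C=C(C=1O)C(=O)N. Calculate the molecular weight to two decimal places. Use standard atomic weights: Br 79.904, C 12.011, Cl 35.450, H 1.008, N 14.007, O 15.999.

First, the molecular formula is C9H9NO4 (counting implicit H from valence).
  C: 9 × 12.011 = 108.099
  H: 9 × 1.008 = 9.072
  N: 1 × 14.007 = 14.007
  O: 4 × 15.999 = 63.996
Sum: 9×12.011 + 9×1.008 + 1×14.007 + 4×15.999 = 195.174 → 195.17 g/mol.

195.17 g/mol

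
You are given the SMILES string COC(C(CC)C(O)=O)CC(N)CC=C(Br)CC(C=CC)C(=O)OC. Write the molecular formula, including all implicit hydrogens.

Walk through each heavy atom and fill implicit hydrogens from standard valence (C 4, N 3, O 2, S 2, halogen 1):
  atom 1: C, bond orders sum to 1 (valence 4) → 3 H
  atom 2: O, bond orders sum to 2 (valence 2) → 0 H
  atom 3: C, bond orders sum to 3 (valence 4) → 1 H
  atom 4: C, bond orders sum to 3 (valence 4) → 1 H
  atom 5: C, bond orders sum to 2 (valence 4) → 2 H
  atom 6: C, bond orders sum to 1 (valence 4) → 3 H
  atom 7: C, bond orders sum to 4 (valence 4) → 0 H
  atom 8: O, bond orders sum to 1 (valence 2) → 1 H
  atom 9: O, bond orders sum to 2 (valence 2) → 0 H
  atom 10: C, bond orders sum to 2 (valence 4) → 2 H
  atom 11: C, bond orders sum to 3 (valence 4) → 1 H
  atom 12: N, bond orders sum to 1 (valence 3) → 2 H
  atom 13: C, bond orders sum to 2 (valence 4) → 2 H
  atom 14: C, bond orders sum to 3 (valence 4) → 1 H
  atom 15: C, bond orders sum to 4 (valence 4) → 0 H
  atom 16: Br (halogen, monovalent) → 0 H
  atom 17: C, bond orders sum to 2 (valence 4) → 2 H
  atom 18: C, bond orders sum to 3 (valence 4) → 1 H
  atom 19: C, bond orders sum to 3 (valence 4) → 1 H
  atom 20: C, bond orders sum to 3 (valence 4) → 1 H
  atom 21: C, bond orders sum to 1 (valence 4) → 3 H
  atom 22: C, bond orders sum to 4 (valence 4) → 0 H
  atom 23: O, bond orders sum to 2 (valence 2) → 0 H
  atom 24: O, bond orders sum to 2 (valence 2) → 0 H
  atom 25: C, bond orders sum to 1 (valence 4) → 3 H
Totals → C:18, H:30, Br:1, N:1, O:5.
In Hill order: C18H30BrNO5.

C18H30BrNO5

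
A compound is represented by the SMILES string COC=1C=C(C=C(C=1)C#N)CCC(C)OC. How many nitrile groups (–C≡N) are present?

The nitrile motif appears at heavy-atom position 9 in the SMILES.
Other groups present: 2 ether.
Nitrile count: 1.

1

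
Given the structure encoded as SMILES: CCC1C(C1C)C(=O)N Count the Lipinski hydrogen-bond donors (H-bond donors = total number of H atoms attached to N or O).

Donors: find every N or O and count the H atoms it carries.
  atom 8 (O): bond orders sum to 2 → 0 H
  atom 9 (N): bond orders sum to 1 → 2 H
Lipinski HBD = 2.

2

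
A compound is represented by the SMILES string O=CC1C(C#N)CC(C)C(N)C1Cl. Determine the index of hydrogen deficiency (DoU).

Molecular formula: C9H13ClN2O.
DoU = (2C + 2 + N − H − X) / 2, where X is the halogen count and O/S are ignored.
    = (2·9 + 2 + 2 − 13 − 1) / 2 = 8 / 2 = 4.

4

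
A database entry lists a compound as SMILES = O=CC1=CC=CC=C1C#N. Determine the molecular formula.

C8H5NO

Walk through each heavy atom and fill implicit hydrogens from standard valence (C 4, N 3, O 2, S 2, halogen 1):
  atom 1: O, bond orders sum to 2 (valence 2) → 0 H
  atom 2: C, bond orders sum to 3 (valence 4) → 1 H
  atom 3: C, bond orders sum to 4 (valence 4) → 0 H
  atom 4: C, bond orders sum to 3 (valence 4) → 1 H
  atom 5: C, bond orders sum to 3 (valence 4) → 1 H
  atom 6: C, bond orders sum to 3 (valence 4) → 1 H
  atom 7: C, bond orders sum to 3 (valence 4) → 1 H
  atom 8: C, bond orders sum to 4 (valence 4) → 0 H
  atom 9: C, bond orders sum to 4 (valence 4) → 0 H
  atom 10: N, bond orders sum to 3 (valence 3) → 0 H
Totals → C:8, H:5, N:1, O:1.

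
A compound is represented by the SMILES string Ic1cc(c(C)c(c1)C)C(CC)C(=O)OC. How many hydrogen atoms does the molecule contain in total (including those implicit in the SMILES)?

Walk through each heavy atom and fill implicit hydrogens from standard valence (C 4, N 3, O 2, S 2, halogen 1); for lowercase aromatic atoms, an aromatic c carries 1 H when it has two neighbours and 0 H with three, and aromatic n carries 0 H:
  atom 1: I (halogen, monovalent) → 0 H
  atom 2: aromatic c, 3 neighbours → 0 H
  atom 3: aromatic c, 2 neighbours → 1 H
  atom 4: aromatic c, 3 neighbours → 0 H
  atom 5: aromatic c, 3 neighbours → 0 H
  atom 6: C, bond orders sum to 1 (valence 4) → 3 H
  atom 7: aromatic c, 3 neighbours → 0 H
  atom 8: aromatic c, 2 neighbours → 1 H
  atom 9: C, bond orders sum to 1 (valence 4) → 3 H
  atom 10: C, bond orders sum to 3 (valence 4) → 1 H
  atom 11: C, bond orders sum to 2 (valence 4) → 2 H
  atom 12: C, bond orders sum to 1 (valence 4) → 3 H
  atom 13: C, bond orders sum to 4 (valence 4) → 0 H
  atom 14: O, bond orders sum to 2 (valence 2) → 0 H
  atom 15: O, bond orders sum to 2 (valence 2) → 0 H
  atom 16: C, bond orders sum to 1 (valence 4) → 3 H
Total hydrogens: 17.

17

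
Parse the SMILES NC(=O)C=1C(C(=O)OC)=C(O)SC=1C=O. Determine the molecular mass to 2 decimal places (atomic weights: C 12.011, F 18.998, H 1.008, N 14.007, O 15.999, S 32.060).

229.21 g/mol

First, the molecular formula is C8H7NO5S (counting implicit H from valence).
  C: 8 × 12.011 = 96.088
  H: 7 × 1.008 = 7.056
  N: 1 × 14.007 = 14.007
  O: 5 × 15.999 = 79.995
  S: 1 × 32.060 = 32.060
Sum: 8×12.011 + 7×1.008 + 1×14.007 + 5×15.999 + 1×32.060 = 229.206 → 229.21 g/mol.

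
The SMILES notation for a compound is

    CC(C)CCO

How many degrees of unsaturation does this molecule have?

Molecular formula: C5H12O.
DoU = (2C + 2 + N − H − X) / 2, where X is the halogen count and O/S are ignored.
    = (2·5 + 2 + 0 − 12 − 0) / 2 = 0 / 2 = 0.

0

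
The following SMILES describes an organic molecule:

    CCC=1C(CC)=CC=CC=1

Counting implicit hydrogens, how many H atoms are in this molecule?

Walk through each heavy atom and fill implicit hydrogens from standard valence (C 4, N 3, O 2, S 2, halogen 1):
  atom 1: C, bond orders sum to 1 (valence 4) → 3 H
  atom 2: C, bond orders sum to 2 (valence 4) → 2 H
  atom 3: C, bond orders sum to 4 (valence 4) → 0 H
  atom 4: C, bond orders sum to 4 (valence 4) → 0 H
  atom 5: C, bond orders sum to 2 (valence 4) → 2 H
  atom 6: C, bond orders sum to 1 (valence 4) → 3 H
  atom 7: C, bond orders sum to 3 (valence 4) → 1 H
  atom 8: C, bond orders sum to 3 (valence 4) → 1 H
  atom 9: C, bond orders sum to 3 (valence 4) → 1 H
  atom 10: C, bond orders sum to 3 (valence 4) → 1 H
Total hydrogens: 14.

14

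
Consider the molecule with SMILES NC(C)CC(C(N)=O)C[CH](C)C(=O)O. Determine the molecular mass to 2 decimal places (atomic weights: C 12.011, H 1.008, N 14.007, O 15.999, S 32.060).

First, the molecular formula is C9H18N2O3 (counting implicit H from valence).
  C: 9 × 12.011 = 108.099
  H: 18 × 1.008 = 18.144
  N: 2 × 14.007 = 28.014
  O: 3 × 15.999 = 47.997
Sum: 9×12.011 + 18×1.008 + 2×14.007 + 3×15.999 = 202.254 → 202.25 g/mol.

202.25 g/mol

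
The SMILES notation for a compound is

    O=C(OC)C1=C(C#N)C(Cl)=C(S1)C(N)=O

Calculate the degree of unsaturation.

7

Molecular formula: C8H5ClN2O3S.
DoU = (2C + 2 + N − H − X) / 2, where X is the halogen count and O/S are ignored.
    = (2·8 + 2 + 2 − 5 − 1) / 2 = 14 / 2 = 7.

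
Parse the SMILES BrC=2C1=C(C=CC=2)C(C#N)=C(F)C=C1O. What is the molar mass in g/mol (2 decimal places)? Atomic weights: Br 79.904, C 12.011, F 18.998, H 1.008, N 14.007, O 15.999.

266.07 g/mol

First, the molecular formula is C11H5BrFNO (counting implicit H from valence).
  Br: 1 × 79.904 = 79.904
  C: 11 × 12.011 = 132.121
  F: 1 × 18.998 = 18.998
  H: 5 × 1.008 = 5.040
  N: 1 × 14.007 = 14.007
  O: 1 × 15.999 = 15.999
Sum: 1×79.904 + 11×12.011 + 1×18.998 + 5×1.008 + 1×14.007 + 1×15.999 = 266.069 → 266.07 g/mol.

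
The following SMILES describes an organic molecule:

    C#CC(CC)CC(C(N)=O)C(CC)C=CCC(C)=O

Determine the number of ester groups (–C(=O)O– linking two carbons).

Scan the SMILES for the ester motif — none present.
Groups that are present: 1 alkene, 1 alkyne, 1 amide, 1 ketone.

0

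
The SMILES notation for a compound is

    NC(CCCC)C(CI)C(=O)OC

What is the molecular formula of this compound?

Walk through each heavy atom and fill implicit hydrogens from standard valence (C 4, N 3, O 2, S 2, halogen 1):
  atom 1: N, bond orders sum to 1 (valence 3) → 2 H
  atom 2: C, bond orders sum to 3 (valence 4) → 1 H
  atom 3: C, bond orders sum to 2 (valence 4) → 2 H
  atom 4: C, bond orders sum to 2 (valence 4) → 2 H
  atom 5: C, bond orders sum to 2 (valence 4) → 2 H
  atom 6: C, bond orders sum to 1 (valence 4) → 3 H
  atom 7: C, bond orders sum to 3 (valence 4) → 1 H
  atom 8: C, bond orders sum to 2 (valence 4) → 2 H
  atom 9: I (halogen, monovalent) → 0 H
  atom 10: C, bond orders sum to 4 (valence 4) → 0 H
  atom 11: O, bond orders sum to 2 (valence 2) → 0 H
  atom 12: O, bond orders sum to 2 (valence 2) → 0 H
  atom 13: C, bond orders sum to 1 (valence 4) → 3 H
Totals → C:9, H:18, I:1, N:1, O:2.
In Hill order: C9H18INO2.

C9H18INO2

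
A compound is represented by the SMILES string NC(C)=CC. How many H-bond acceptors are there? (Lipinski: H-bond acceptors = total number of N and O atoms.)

1

N atoms: 1; O atoms: 0.
Lipinski HBA = 1 + 0 = 1.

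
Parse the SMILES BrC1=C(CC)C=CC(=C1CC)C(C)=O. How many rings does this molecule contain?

1

In SMILES, each pair of matching ring-closure digits denotes one ring-closing bond; the number of such bonds equals the number of independent rings.
Ring-closure bonds here: 1.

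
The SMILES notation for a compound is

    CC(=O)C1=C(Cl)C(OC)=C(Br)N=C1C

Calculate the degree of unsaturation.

Degree of unsaturation = (number of rings) + (number of π bonds).
Ring closures in the SMILES: 1.
π bonds: 4 double bonds (each 1 DoU) → 4 DoU from unsaturation.
Total DoU = 1 + 4 = 5.

5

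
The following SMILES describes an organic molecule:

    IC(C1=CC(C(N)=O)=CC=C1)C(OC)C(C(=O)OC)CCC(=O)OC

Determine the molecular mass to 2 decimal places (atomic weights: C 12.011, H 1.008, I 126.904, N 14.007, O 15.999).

463.27 g/mol

First, the molecular formula is C17H22INO6 (counting implicit H from valence).
  C: 17 × 12.011 = 204.187
  H: 22 × 1.008 = 22.176
  I: 1 × 126.904 = 126.904
  N: 1 × 14.007 = 14.007
  O: 6 × 15.999 = 95.994
Sum: 17×12.011 + 22×1.008 + 1×126.904 + 1×14.007 + 6×15.999 = 463.268 → 463.27 g/mol.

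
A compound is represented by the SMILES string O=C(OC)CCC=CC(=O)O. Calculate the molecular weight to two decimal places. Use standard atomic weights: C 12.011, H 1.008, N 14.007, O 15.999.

First, the molecular formula is C7H10O4 (counting implicit H from valence).
  C: 7 × 12.011 = 84.077
  H: 10 × 1.008 = 10.080
  O: 4 × 15.999 = 63.996
Sum: 7×12.011 + 10×1.008 + 4×15.999 = 158.153 → 158.15 g/mol.

158.15 g/mol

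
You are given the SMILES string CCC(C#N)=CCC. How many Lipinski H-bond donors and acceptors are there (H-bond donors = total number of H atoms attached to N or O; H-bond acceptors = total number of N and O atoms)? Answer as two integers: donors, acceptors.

Donors: find every N or O and count the H atoms it carries.
  atom 5 (N): bond orders sum to 3 → 0 H
Lipinski HBD = 0.
Acceptors: N atoms = 1, O atoms = 0 → HBA = 1.

0, 1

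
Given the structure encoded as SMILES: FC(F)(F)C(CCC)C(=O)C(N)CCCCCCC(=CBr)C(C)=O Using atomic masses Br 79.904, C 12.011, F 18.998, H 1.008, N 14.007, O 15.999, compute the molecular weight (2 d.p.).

414.31 g/mol

First, the molecular formula is C17H27BrF3NO2 (counting implicit H from valence).
  Br: 1 × 79.904 = 79.904
  C: 17 × 12.011 = 204.187
  F: 3 × 18.998 = 56.994
  H: 27 × 1.008 = 27.216
  N: 1 × 14.007 = 14.007
  O: 2 × 15.999 = 31.998
Sum: 1×79.904 + 17×12.011 + 3×18.998 + 27×1.008 + 1×14.007 + 2×15.999 = 414.306 → 414.31 g/mol.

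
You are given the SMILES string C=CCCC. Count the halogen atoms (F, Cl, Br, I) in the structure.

0

Scan the SMILES for the halogen motif — none present.
Groups that are present: 1 alkene.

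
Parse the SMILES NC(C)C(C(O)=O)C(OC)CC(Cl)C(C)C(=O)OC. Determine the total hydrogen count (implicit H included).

22

Walk through each heavy atom and fill implicit hydrogens from standard valence (C 4, N 3, O 2, S 2, halogen 1):
  atom 1: N, bond orders sum to 1 (valence 3) → 2 H
  atom 2: C, bond orders sum to 3 (valence 4) → 1 H
  atom 3: C, bond orders sum to 1 (valence 4) → 3 H
  atom 4: C, bond orders sum to 3 (valence 4) → 1 H
  atom 5: C, bond orders sum to 4 (valence 4) → 0 H
  atom 6: O, bond orders sum to 1 (valence 2) → 1 H
  atom 7: O, bond orders sum to 2 (valence 2) → 0 H
  atom 8: C, bond orders sum to 3 (valence 4) → 1 H
  atom 9: O, bond orders sum to 2 (valence 2) → 0 H
  atom 10: C, bond orders sum to 1 (valence 4) → 3 H
  atom 11: C, bond orders sum to 2 (valence 4) → 2 H
  atom 12: C, bond orders sum to 3 (valence 4) → 1 H
  atom 13: Cl (halogen, monovalent) → 0 H
  atom 14: C, bond orders sum to 3 (valence 4) → 1 H
  atom 15: C, bond orders sum to 1 (valence 4) → 3 H
  atom 16: C, bond orders sum to 4 (valence 4) → 0 H
  atom 17: O, bond orders sum to 2 (valence 2) → 0 H
  atom 18: O, bond orders sum to 2 (valence 2) → 0 H
  atom 19: C, bond orders sum to 1 (valence 4) → 3 H
Total hydrogens: 22.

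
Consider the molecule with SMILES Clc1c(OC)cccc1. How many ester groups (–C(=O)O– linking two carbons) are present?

0

Scan the SMILES for the ester motif — none present.
Groups that are present: 1 ether.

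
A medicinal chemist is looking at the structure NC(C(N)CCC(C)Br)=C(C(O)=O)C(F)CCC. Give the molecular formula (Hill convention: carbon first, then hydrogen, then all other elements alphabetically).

Walk through each heavy atom and fill implicit hydrogens from standard valence (C 4, N 3, O 2, S 2, halogen 1):
  atom 1: N, bond orders sum to 1 (valence 3) → 2 H
  atom 2: C, bond orders sum to 4 (valence 4) → 0 H
  atom 3: C, bond orders sum to 3 (valence 4) → 1 H
  atom 4: N, bond orders sum to 1 (valence 3) → 2 H
  atom 5: C, bond orders sum to 2 (valence 4) → 2 H
  atom 6: C, bond orders sum to 2 (valence 4) → 2 H
  atom 7: C, bond orders sum to 3 (valence 4) → 1 H
  atom 8: C, bond orders sum to 1 (valence 4) → 3 H
  atom 9: Br (halogen, monovalent) → 0 H
  atom 10: C, bond orders sum to 4 (valence 4) → 0 H
  atom 11: C, bond orders sum to 4 (valence 4) → 0 H
  atom 12: O, bond orders sum to 1 (valence 2) → 1 H
  atom 13: O, bond orders sum to 2 (valence 2) → 0 H
  atom 14: C, bond orders sum to 3 (valence 4) → 1 H
  atom 15: F (halogen, monovalent) → 0 H
  atom 16: C, bond orders sum to 2 (valence 4) → 2 H
  atom 17: C, bond orders sum to 2 (valence 4) → 2 H
  atom 18: C, bond orders sum to 1 (valence 4) → 3 H
Totals → C:12, H:22, Br:1, F:1, N:2, O:2.
In Hill order: C12H22BrFN2O2.

C12H22BrFN2O2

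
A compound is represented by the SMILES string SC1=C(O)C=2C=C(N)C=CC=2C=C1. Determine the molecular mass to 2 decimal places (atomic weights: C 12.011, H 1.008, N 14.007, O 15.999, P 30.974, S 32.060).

191.25 g/mol

First, the molecular formula is C10H9NOS (counting implicit H from valence).
  C: 10 × 12.011 = 120.110
  H: 9 × 1.008 = 9.072
  N: 1 × 14.007 = 14.007
  O: 1 × 15.999 = 15.999
  S: 1 × 32.060 = 32.060
Sum: 10×12.011 + 9×1.008 + 1×14.007 + 1×15.999 + 1×32.060 = 191.248 → 191.25 g/mol.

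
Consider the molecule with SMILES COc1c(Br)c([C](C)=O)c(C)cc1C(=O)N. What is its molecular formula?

Walk through each heavy atom and fill implicit hydrogens from standard valence (C 4, N 3, O 2, S 2, halogen 1); for lowercase aromatic atoms, an aromatic c carries 1 H when it has two neighbours and 0 H with three, and aromatic n carries 0 H:
  atom 1: C, bond orders sum to 1 (valence 4) → 3 H
  atom 2: O, bond orders sum to 2 (valence 2) → 0 H
  atom 3: aromatic c, 3 neighbours → 0 H
  atom 4: aromatic c, 3 neighbours → 0 H
  atom 5: Br (halogen, monovalent) → 0 H
  atom 6: aromatic c, 3 neighbours → 0 H
  atom 7: C with explicit H count 0
  atom 8: C, bond orders sum to 1 (valence 4) → 3 H
  atom 9: O, bond orders sum to 2 (valence 2) → 0 H
  atom 10: aromatic c, 3 neighbours → 0 H
  atom 11: C, bond orders sum to 1 (valence 4) → 3 H
  atom 12: aromatic c, 2 neighbours → 1 H
  atom 13: aromatic c, 3 neighbours → 0 H
  atom 14: C, bond orders sum to 4 (valence 4) → 0 H
  atom 15: O, bond orders sum to 2 (valence 2) → 0 H
  atom 16: N, bond orders sum to 1 (valence 3) → 2 H
Totals → C:11, H:12, Br:1, N:1, O:3.

C11H12BrNO3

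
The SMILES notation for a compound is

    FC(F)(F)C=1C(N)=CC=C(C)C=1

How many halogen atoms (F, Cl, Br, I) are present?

3

Halogen atoms appear at heavy-atom positions 1, 3, 4 (3×F).
Other groups present: 1 primary amine.
Halogen count: 3.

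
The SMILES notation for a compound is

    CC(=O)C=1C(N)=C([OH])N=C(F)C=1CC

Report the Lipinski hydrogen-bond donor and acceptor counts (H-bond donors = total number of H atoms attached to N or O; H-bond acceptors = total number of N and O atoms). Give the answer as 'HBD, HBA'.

3, 4

Donors: find every N or O and count the H atoms it carries.
  atom 3 (O): bond orders sum to 2 → 0 H
  atom 6 (N): bond orders sum to 1 → 2 H
  atom 8 (O): bond orders sum to 1 → 1 H
  atom 9 (N): bond orders sum to 3 → 0 H
Lipinski HBD = 3.
Acceptors: N atoms = 2, O atoms = 2 → HBA = 4.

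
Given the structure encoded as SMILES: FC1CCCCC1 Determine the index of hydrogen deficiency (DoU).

1

Molecular formula: C6H11F.
DoU = (2C + 2 + N − H − X) / 2, where X is the halogen count and O/S are ignored.
    = (2·6 + 2 + 0 − 11 − 1) / 2 = 2 / 2 = 1.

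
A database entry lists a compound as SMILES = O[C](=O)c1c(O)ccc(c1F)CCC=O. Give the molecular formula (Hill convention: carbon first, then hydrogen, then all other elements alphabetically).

Walk through each heavy atom and fill implicit hydrogens from standard valence (C 4, N 3, O 2, S 2, halogen 1); for lowercase aromatic atoms, an aromatic c carries 1 H when it has two neighbours and 0 H with three, and aromatic n carries 0 H:
  atom 1: O, bond orders sum to 1 (valence 2) → 1 H
  atom 2: C with explicit H count 0
  atom 3: O, bond orders sum to 2 (valence 2) → 0 H
  atom 4: aromatic c, 3 neighbours → 0 H
  atom 5: aromatic c, 3 neighbours → 0 H
  atom 6: O, bond orders sum to 1 (valence 2) → 1 H
  atom 7: aromatic c, 2 neighbours → 1 H
  atom 8: aromatic c, 2 neighbours → 1 H
  atom 9: aromatic c, 3 neighbours → 0 H
  atom 10: aromatic c, 3 neighbours → 0 H
  atom 11: F (halogen, monovalent) → 0 H
  atom 12: C, bond orders sum to 2 (valence 4) → 2 H
  atom 13: C, bond orders sum to 2 (valence 4) → 2 H
  atom 14: C, bond orders sum to 3 (valence 4) → 1 H
  atom 15: O, bond orders sum to 2 (valence 2) → 0 H
Totals → C:10, H:9, F:1, O:4.

C10H9FO4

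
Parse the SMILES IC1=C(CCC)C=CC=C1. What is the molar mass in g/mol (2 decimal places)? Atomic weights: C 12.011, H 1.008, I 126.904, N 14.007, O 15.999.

First, the molecular formula is C9H11I (counting implicit H from valence).
  C: 9 × 12.011 = 108.099
  H: 11 × 1.008 = 11.088
  I: 1 × 126.904 = 126.904
Sum: 9×12.011 + 11×1.008 + 1×126.904 = 246.091 → 246.09 g/mol.

246.09 g/mol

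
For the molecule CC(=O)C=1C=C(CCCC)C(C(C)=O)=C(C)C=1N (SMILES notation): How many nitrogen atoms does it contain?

1

Scan the SMILES for N atoms (remember two-letter symbols like Cl and Br are single atoms).
Nitrogen count: 1.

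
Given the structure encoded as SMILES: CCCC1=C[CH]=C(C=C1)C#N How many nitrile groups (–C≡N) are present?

The nitrile motif appears at heavy-atom position 10 in the SMILES.
Nitrile count: 1.

1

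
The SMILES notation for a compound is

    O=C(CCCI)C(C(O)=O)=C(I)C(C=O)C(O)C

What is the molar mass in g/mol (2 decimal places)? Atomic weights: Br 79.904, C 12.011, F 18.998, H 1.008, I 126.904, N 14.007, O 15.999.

First, the molecular formula is C11H14I2O5 (counting implicit H from valence).
  C: 11 × 12.011 = 132.121
  H: 14 × 1.008 = 14.112
  I: 2 × 126.904 = 253.808
  O: 5 × 15.999 = 79.995
Sum: 11×12.011 + 14×1.008 + 2×126.904 + 5×15.999 = 480.036 → 480.04 g/mol.

480.04 g/mol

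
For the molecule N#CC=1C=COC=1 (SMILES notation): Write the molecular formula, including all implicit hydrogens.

C5H3NO

Walk through each heavy atom and fill implicit hydrogens from standard valence (C 4, N 3, O 2, S 2, halogen 1):
  atom 1: N, bond orders sum to 3 (valence 3) → 0 H
  atom 2: C, bond orders sum to 4 (valence 4) → 0 H
  atom 3: C, bond orders sum to 4 (valence 4) → 0 H
  atom 4: C, bond orders sum to 3 (valence 4) → 1 H
  atom 5: C, bond orders sum to 3 (valence 4) → 1 H
  atom 6: O, bond orders sum to 2 (valence 2) → 0 H
  atom 7: C, bond orders sum to 3 (valence 4) → 1 H
Totals → C:5, H:3, N:1, O:1.
In Hill order: C5H3NO.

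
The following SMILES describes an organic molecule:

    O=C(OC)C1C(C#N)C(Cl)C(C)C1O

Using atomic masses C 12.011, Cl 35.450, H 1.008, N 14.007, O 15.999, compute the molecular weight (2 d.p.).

First, the molecular formula is C9H12ClNO3 (counting implicit H from valence).
  C: 9 × 12.011 = 108.099
  Cl: 1 × 35.450 = 35.450
  H: 12 × 1.008 = 12.096
  N: 1 × 14.007 = 14.007
  O: 3 × 15.999 = 47.997
Sum: 9×12.011 + 1×35.450 + 12×1.008 + 1×14.007 + 3×15.999 = 217.649 → 217.65 g/mol.

217.65 g/mol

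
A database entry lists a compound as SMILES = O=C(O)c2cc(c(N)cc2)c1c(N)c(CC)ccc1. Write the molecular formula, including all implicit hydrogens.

C15H16N2O2

Walk through each heavy atom and fill implicit hydrogens from standard valence (C 4, N 3, O 2, S 2, halogen 1); for lowercase aromatic atoms, an aromatic c carries 1 H when it has two neighbours and 0 H with three, and aromatic n carries 0 H:
  atom 1: O, bond orders sum to 2 (valence 2) → 0 H
  atom 2: C, bond orders sum to 4 (valence 4) → 0 H
  atom 3: O, bond orders sum to 1 (valence 2) → 1 H
  atom 4: aromatic c, 3 neighbours → 0 H
  atom 5: aromatic c, 2 neighbours → 1 H
  atom 6: aromatic c, 3 neighbours → 0 H
  atom 7: aromatic c, 3 neighbours → 0 H
  atom 8: N, bond orders sum to 1 (valence 3) → 2 H
  atom 9: aromatic c, 2 neighbours → 1 H
  atom 10: aromatic c, 2 neighbours → 1 H
  atom 11: aromatic c, 3 neighbours → 0 H
  atom 12: aromatic c, 3 neighbours → 0 H
  atom 13: N, bond orders sum to 1 (valence 3) → 2 H
  atom 14: aromatic c, 3 neighbours → 0 H
  atom 15: C, bond orders sum to 2 (valence 4) → 2 H
  atom 16: C, bond orders sum to 1 (valence 4) → 3 H
  atom 17: aromatic c, 2 neighbours → 1 H
  atom 18: aromatic c, 2 neighbours → 1 H
  atom 19: aromatic c, 2 neighbours → 1 H
Totals → C:15, H:16, N:2, O:2.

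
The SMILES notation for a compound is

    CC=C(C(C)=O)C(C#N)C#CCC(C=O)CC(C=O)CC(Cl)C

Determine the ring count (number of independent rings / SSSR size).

0

In SMILES, each pair of matching ring-closure digits denotes one ring-closing bond; the number of such bonds equals the number of independent rings.
Ring-closure bonds here: 0.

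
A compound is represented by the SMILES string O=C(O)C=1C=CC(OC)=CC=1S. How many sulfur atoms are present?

Scan the SMILES for S atoms (remember two-letter symbols like Cl and Br are single atoms).
Sulfur count: 1.

1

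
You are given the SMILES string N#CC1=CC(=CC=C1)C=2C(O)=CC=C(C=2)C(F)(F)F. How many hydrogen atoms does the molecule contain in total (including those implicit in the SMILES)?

8

Walk through each heavy atom and fill implicit hydrogens from standard valence (C 4, N 3, O 2, S 2, halogen 1):
  atom 1: N, bond orders sum to 3 (valence 3) → 0 H
  atom 2: C, bond orders sum to 4 (valence 4) → 0 H
  atom 3: C, bond orders sum to 4 (valence 4) → 0 H
  atom 4: C, bond orders sum to 3 (valence 4) → 1 H
  atom 5: C, bond orders sum to 4 (valence 4) → 0 H
  atom 6: C, bond orders sum to 3 (valence 4) → 1 H
  atom 7: C, bond orders sum to 3 (valence 4) → 1 H
  atom 8: C, bond orders sum to 3 (valence 4) → 1 H
  atom 9: C, bond orders sum to 4 (valence 4) → 0 H
  atom 10: C, bond orders sum to 4 (valence 4) → 0 H
  atom 11: O, bond orders sum to 1 (valence 2) → 1 H
  atom 12: C, bond orders sum to 3 (valence 4) → 1 H
  atom 13: C, bond orders sum to 3 (valence 4) → 1 H
  atom 14: C, bond orders sum to 4 (valence 4) → 0 H
  atom 15: C, bond orders sum to 3 (valence 4) → 1 H
  atom 16: C, bond orders sum to 4 (valence 4) → 0 H
  atom 17: F (halogen, monovalent) → 0 H
  atom 18: F (halogen, monovalent) → 0 H
  atom 19: F (halogen, monovalent) → 0 H
Total hydrogens: 8.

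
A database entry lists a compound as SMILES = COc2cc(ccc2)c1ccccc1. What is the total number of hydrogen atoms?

12

Walk through each heavy atom and fill implicit hydrogens from standard valence (C 4, N 3, O 2, S 2, halogen 1); for lowercase aromatic atoms, an aromatic c carries 1 H when it has two neighbours and 0 H with three, and aromatic n carries 0 H:
  atom 1: C, bond orders sum to 1 (valence 4) → 3 H
  atom 2: O, bond orders sum to 2 (valence 2) → 0 H
  atom 3: aromatic c, 3 neighbours → 0 H
  atom 4: aromatic c, 2 neighbours → 1 H
  atom 5: aromatic c, 3 neighbours → 0 H
  atom 6: aromatic c, 2 neighbours → 1 H
  atom 7: aromatic c, 2 neighbours → 1 H
  atom 8: aromatic c, 2 neighbours → 1 H
  atom 9: aromatic c, 3 neighbours → 0 H
  atom 10: aromatic c, 2 neighbours → 1 H
  atom 11: aromatic c, 2 neighbours → 1 H
  atom 12: aromatic c, 2 neighbours → 1 H
  atom 13: aromatic c, 2 neighbours → 1 H
  atom 14: aromatic c, 2 neighbours → 1 H
Total hydrogens: 12.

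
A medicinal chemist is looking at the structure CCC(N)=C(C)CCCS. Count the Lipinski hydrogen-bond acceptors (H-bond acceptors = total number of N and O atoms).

N atoms: 1; O atoms: 0.
Lipinski HBA = 1 + 0 = 1.

1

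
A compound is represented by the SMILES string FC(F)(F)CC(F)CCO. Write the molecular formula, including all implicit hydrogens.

C5H8F4O

Walk through each heavy atom and fill implicit hydrogens from standard valence (C 4, N 3, O 2, S 2, halogen 1):
  atom 1: F (halogen, monovalent) → 0 H
  atom 2: C, bond orders sum to 4 (valence 4) → 0 H
  atom 3: F (halogen, monovalent) → 0 H
  atom 4: F (halogen, monovalent) → 0 H
  atom 5: C, bond orders sum to 2 (valence 4) → 2 H
  atom 6: C, bond orders sum to 3 (valence 4) → 1 H
  atom 7: F (halogen, monovalent) → 0 H
  atom 8: C, bond orders sum to 2 (valence 4) → 2 H
  atom 9: C, bond orders sum to 2 (valence 4) → 2 H
  atom 10: O, bond orders sum to 1 (valence 2) → 1 H
Totals → C:5, H:8, F:4, O:1.
In Hill order: C5H8F4O.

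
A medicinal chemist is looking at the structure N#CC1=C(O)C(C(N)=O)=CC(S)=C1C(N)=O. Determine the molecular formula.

C9H7N3O3S

Walk through each heavy atom and fill implicit hydrogens from standard valence (C 4, N 3, O 2, S 2, halogen 1):
  atom 1: N, bond orders sum to 3 (valence 3) → 0 H
  atom 2: C, bond orders sum to 4 (valence 4) → 0 H
  atom 3: C, bond orders sum to 4 (valence 4) → 0 H
  atom 4: C, bond orders sum to 4 (valence 4) → 0 H
  atom 5: O, bond orders sum to 1 (valence 2) → 1 H
  atom 6: C, bond orders sum to 4 (valence 4) → 0 H
  atom 7: C, bond orders sum to 4 (valence 4) → 0 H
  atom 8: N, bond orders sum to 1 (valence 3) → 2 H
  atom 9: O, bond orders sum to 2 (valence 2) → 0 H
  atom 10: C, bond orders sum to 3 (valence 4) → 1 H
  atom 11: C, bond orders sum to 4 (valence 4) → 0 H
  atom 12: S, bond orders sum to 1 (valence 2) → 1 H
  atom 13: C, bond orders sum to 4 (valence 4) → 0 H
  atom 14: C, bond orders sum to 4 (valence 4) → 0 H
  atom 15: N, bond orders sum to 1 (valence 3) → 2 H
  atom 16: O, bond orders sum to 2 (valence 2) → 0 H
Totals → C:9, H:7, N:3, O:3, S:1.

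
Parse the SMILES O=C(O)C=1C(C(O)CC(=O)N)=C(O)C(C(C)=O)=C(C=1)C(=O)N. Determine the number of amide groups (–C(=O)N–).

2

The amide motif appears at heavy-atom positions 9, 20 in the SMILES.
Other groups present: 1 carboxylic acid, 2 hydroxyl, 1 ketone.
Amide count: 2.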